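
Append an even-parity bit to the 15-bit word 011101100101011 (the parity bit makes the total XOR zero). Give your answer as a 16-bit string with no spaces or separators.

0111011001010111

XOR of the 15 data bits: 0⊕1⊕1⊕1⊕0⊕1⊕1⊕0⊕0⊕1⊕0⊕1⊕0⊕1⊕1 = 1
Parity bit = 1 (so all 16 bits XOR to 0).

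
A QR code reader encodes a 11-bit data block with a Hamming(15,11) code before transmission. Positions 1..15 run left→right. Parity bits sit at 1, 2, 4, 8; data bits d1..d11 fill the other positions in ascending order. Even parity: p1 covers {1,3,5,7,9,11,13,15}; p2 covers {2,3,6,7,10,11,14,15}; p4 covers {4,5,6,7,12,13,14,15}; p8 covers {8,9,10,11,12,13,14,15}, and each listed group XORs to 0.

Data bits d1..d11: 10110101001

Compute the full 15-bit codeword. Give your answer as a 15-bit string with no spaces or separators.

111001110101001

Place data at non-parity positions: p1 p2 1 p4 0 1 1 p8 0 1 0 1 0 0 1
p1 (pos 1,3,5,7,9,11,13,15): XOR of data positions = 1⊕0⊕1⊕0⊕0⊕0⊕1 = 1
p2 (pos 2,3,6,7,10,11,14,15): XOR of data positions = 1⊕1⊕1⊕1⊕0⊕0⊕1 = 1
p4 (pos 4,5,6,7,12,13,14,15): XOR of data positions = 0⊕1⊕1⊕1⊕0⊕0⊕1 = 0
p8 (pos 8,9,10,11,12,13,14,15): XOR of data positions = 0⊕1⊕0⊕1⊕0⊕0⊕1 = 1
Codeword: 111001110101001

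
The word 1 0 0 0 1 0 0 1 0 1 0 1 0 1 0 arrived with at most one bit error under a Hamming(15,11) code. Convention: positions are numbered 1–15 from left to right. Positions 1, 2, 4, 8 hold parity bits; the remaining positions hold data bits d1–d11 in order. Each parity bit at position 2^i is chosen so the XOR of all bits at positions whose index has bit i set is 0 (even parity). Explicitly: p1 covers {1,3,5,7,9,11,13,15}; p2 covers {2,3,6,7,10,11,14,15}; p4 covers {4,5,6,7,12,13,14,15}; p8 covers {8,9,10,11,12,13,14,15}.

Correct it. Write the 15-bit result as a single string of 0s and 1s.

100110010101010

s1 (pos 1,3,5,7,9,11,13,15): 1⊕0⊕1⊕0⊕0⊕0⊕0⊕0 = 0
s2 (pos 2,3,6,7,10,11,14,15): 0⊕0⊕0⊕0⊕1⊕0⊕1⊕0 = 0
s4 (pos 4,5,6,7,12,13,14,15): 0⊕1⊕0⊕0⊕1⊕0⊕1⊕0 = 1
s8 (pos 8,9,10,11,12,13,14,15): 1⊕0⊕1⊕0⊕1⊕0⊕1⊕0 = 0
Syndrome s8…s1 = 0100 → error at position 4.
Flip position 4: 100010010101010 → 100110010101010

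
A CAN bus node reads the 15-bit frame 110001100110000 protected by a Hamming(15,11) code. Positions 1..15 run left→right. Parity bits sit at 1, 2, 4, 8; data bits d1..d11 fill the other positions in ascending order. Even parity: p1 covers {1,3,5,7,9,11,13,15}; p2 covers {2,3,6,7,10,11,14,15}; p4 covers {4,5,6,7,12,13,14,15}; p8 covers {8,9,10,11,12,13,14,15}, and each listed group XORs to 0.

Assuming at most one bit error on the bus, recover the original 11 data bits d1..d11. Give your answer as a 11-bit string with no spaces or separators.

s1 (pos 1,3,5,7,9,11,13,15): 1⊕0⊕0⊕1⊕0⊕1⊕0⊕0 = 1
s2 (pos 2,3,6,7,10,11,14,15): 1⊕0⊕1⊕1⊕1⊕1⊕0⊕0 = 1
s4 (pos 4,5,6,7,12,13,14,15): 0⊕0⊕1⊕1⊕0⊕0⊕0⊕0 = 0
s8 (pos 8,9,10,11,12,13,14,15): 0⊕0⊕1⊕1⊕0⊕0⊕0⊕0 = 0
Syndrome s8…s1 = 0011 → error at position 3.
Flip position 3: 110001100110000 → 111001100110000
Read data bits from positions 3,5,6,7,9,10,11,12,13,14,15: 10110110000

10110110000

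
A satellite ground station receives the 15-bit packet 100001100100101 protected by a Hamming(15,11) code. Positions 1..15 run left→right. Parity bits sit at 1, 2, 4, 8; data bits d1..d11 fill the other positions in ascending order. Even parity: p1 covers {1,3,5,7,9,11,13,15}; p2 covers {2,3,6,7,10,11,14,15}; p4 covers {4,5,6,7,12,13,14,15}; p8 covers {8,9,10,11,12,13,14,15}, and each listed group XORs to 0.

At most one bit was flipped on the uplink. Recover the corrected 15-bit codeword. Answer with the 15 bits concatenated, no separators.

100001110100101

s1 (pos 1,3,5,7,9,11,13,15): 1⊕0⊕0⊕1⊕0⊕0⊕1⊕1 = 0
s2 (pos 2,3,6,7,10,11,14,15): 0⊕0⊕1⊕1⊕1⊕0⊕0⊕1 = 0
s4 (pos 4,5,6,7,12,13,14,15): 0⊕0⊕1⊕1⊕0⊕1⊕0⊕1 = 0
s8 (pos 8,9,10,11,12,13,14,15): 0⊕0⊕1⊕0⊕0⊕1⊕0⊕1 = 1
Syndrome s8…s1 = 1000 → error at position 8.
Flip position 8: 100001100100101 → 100001110100101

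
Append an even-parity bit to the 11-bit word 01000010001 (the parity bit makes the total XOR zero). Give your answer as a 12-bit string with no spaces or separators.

XOR of the 11 data bits: 0⊕1⊕0⊕0⊕0⊕0⊕1⊕0⊕0⊕0⊕1 = 1
Parity bit = 1 (so all 12 bits XOR to 0).

010000100011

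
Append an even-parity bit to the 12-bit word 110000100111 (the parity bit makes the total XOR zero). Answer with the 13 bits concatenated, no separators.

XOR of the 12 data bits: 1⊕1⊕0⊕0⊕0⊕0⊕1⊕0⊕0⊕1⊕1⊕1 = 0
Parity bit = 0 (so all 13 bits XOR to 0).

1100001001110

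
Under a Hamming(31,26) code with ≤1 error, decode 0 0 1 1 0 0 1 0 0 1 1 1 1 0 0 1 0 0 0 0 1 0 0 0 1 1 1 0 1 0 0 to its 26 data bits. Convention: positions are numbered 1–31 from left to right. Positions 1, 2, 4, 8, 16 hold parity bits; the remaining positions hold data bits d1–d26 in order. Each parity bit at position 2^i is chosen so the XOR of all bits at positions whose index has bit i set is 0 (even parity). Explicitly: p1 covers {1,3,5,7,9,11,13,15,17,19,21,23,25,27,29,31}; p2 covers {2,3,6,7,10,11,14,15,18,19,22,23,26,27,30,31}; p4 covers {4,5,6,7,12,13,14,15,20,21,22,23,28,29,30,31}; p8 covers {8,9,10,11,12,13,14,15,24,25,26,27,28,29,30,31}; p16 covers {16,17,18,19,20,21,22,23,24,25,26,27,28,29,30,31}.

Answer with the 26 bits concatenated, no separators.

10010111100000010001110100

s1 (pos 1,3,5,7,9,11,13,15,17,19,21,23,25,27,29,31): 0⊕1⊕0⊕1⊕0⊕1⊕1⊕0⊕0⊕0⊕1⊕0⊕1⊕1⊕1⊕0 = 0
s2 (pos 2,3,6,7,10,11,14,15,18,19,22,23,26,27,30,31): 0⊕1⊕0⊕1⊕1⊕1⊕0⊕0⊕0⊕0⊕0⊕0⊕1⊕1⊕0⊕0 = 0
s4 (pos 4,5,6,7,12,13,14,15,20,21,22,23,28,29,30,31): 1⊕0⊕0⊕1⊕1⊕1⊕0⊕0⊕0⊕1⊕0⊕0⊕0⊕1⊕0⊕0 = 0
s8 (pos 8,9,10,11,12,13,14,15,24,25,26,27,28,29,30,31): 0⊕0⊕1⊕1⊕1⊕1⊕0⊕0⊕0⊕1⊕1⊕1⊕0⊕1⊕0⊕0 = 0
s16 (pos 16,17,18,19,20,21,22,23,24,25,26,27,28,29,30,31): 1⊕0⊕0⊕0⊕0⊕1⊕0⊕0⊕0⊕1⊕1⊕1⊕0⊕1⊕0⊕0 = 0
Syndrome s16…s1 = 00000 → no error.
Read data bits from positions 3,5,6,7,9,10,11,12,13,14,15,17,18,19,20,21,22,23,24,25,26,27,28,29,30,31: 10010111100000010001110100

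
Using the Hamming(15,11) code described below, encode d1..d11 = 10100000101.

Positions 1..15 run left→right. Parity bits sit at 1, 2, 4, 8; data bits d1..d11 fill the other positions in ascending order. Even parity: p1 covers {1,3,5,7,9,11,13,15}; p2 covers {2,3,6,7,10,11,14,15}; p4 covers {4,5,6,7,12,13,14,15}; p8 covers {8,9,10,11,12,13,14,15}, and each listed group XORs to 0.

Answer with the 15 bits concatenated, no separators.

111101000000101

Place data at non-parity positions: p1 p2 1 p4 0 1 0 p8 0 0 0 0 1 0 1
p1 (pos 1,3,5,7,9,11,13,15): XOR of data positions = 1⊕0⊕0⊕0⊕0⊕1⊕1 = 1
p2 (pos 2,3,6,7,10,11,14,15): XOR of data positions = 1⊕1⊕0⊕0⊕0⊕0⊕1 = 1
p4 (pos 4,5,6,7,12,13,14,15): XOR of data positions = 0⊕1⊕0⊕0⊕1⊕0⊕1 = 1
p8 (pos 8,9,10,11,12,13,14,15): XOR of data positions = 0⊕0⊕0⊕0⊕1⊕0⊕1 = 0
Codeword: 111101000000101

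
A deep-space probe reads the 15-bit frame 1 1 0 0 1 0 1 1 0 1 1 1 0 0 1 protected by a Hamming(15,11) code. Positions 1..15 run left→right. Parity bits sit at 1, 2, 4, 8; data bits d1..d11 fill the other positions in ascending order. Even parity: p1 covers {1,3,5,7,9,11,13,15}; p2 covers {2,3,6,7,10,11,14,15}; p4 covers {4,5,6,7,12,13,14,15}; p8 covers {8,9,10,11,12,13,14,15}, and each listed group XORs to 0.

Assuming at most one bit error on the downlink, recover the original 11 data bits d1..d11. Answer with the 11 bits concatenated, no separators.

s1 (pos 1,3,5,7,9,11,13,15): 1⊕0⊕1⊕1⊕0⊕1⊕0⊕1 = 1
s2 (pos 2,3,6,7,10,11,14,15): 1⊕0⊕0⊕1⊕1⊕1⊕0⊕1 = 1
s4 (pos 4,5,6,7,12,13,14,15): 0⊕1⊕0⊕1⊕1⊕0⊕0⊕1 = 0
s8 (pos 8,9,10,11,12,13,14,15): 1⊕0⊕1⊕1⊕1⊕0⊕0⊕1 = 1
Syndrome s8…s1 = 1011 → error at position 11.
Flip position 11: 110010110111001 → 110010110101001
Read data bits from positions 3,5,6,7,9,10,11,12,13,14,15: 01010101001

01010101001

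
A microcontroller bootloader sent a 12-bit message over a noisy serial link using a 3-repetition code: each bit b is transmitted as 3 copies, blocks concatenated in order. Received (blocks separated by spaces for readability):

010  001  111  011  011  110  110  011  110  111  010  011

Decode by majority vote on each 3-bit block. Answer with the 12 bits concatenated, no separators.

001111111101

Block 1 (010): 1 one → 0
Block 2 (001): 1 one → 0
Block 3 (111): 3 ones → 1
Block 4 (011): 2 ones → 1
Block 5 (011): 2 ones → 1
Block 6 (110): 2 ones → 1
Block 7 (110): 2 ones → 1
Block 8 (011): 2 ones → 1
Block 9 (110): 2 ones → 1
Block 10 (111): 3 ones → 1
Block 11 (010): 1 one → 0
Block 12 (011): 2 ones → 1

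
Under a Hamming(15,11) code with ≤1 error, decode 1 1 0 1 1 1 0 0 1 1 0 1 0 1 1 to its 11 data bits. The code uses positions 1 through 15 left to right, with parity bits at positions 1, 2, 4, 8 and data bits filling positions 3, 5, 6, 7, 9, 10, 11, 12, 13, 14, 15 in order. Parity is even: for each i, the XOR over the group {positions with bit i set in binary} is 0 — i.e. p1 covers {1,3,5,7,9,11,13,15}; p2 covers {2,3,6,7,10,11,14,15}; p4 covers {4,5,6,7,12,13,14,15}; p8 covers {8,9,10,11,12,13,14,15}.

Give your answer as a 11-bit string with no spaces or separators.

01101001011

s1 (pos 1,3,5,7,9,11,13,15): 1⊕0⊕1⊕0⊕1⊕0⊕0⊕1 = 0
s2 (pos 2,3,6,7,10,11,14,15): 1⊕0⊕1⊕0⊕1⊕0⊕1⊕1 = 1
s4 (pos 4,5,6,7,12,13,14,15): 1⊕1⊕1⊕0⊕1⊕0⊕1⊕1 = 0
s8 (pos 8,9,10,11,12,13,14,15): 0⊕1⊕1⊕0⊕1⊕0⊕1⊕1 = 1
Syndrome s8…s1 = 1010 → error at position 10.
Flip position 10: 110111001101011 → 110111001001011
Read data bits from positions 3,5,6,7,9,10,11,12,13,14,15: 01101001011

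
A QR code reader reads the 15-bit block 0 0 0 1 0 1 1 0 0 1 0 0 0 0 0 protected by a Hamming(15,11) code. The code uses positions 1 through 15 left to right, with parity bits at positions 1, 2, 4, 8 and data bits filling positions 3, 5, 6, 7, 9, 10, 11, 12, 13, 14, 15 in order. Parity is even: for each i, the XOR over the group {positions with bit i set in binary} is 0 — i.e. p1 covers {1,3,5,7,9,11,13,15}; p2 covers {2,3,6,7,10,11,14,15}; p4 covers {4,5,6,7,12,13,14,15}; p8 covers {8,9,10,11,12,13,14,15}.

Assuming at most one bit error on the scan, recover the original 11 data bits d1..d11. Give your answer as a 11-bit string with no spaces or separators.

s1 (pos 1,3,5,7,9,11,13,15): 0⊕0⊕0⊕1⊕0⊕0⊕0⊕0 = 1
s2 (pos 2,3,6,7,10,11,14,15): 0⊕0⊕1⊕1⊕1⊕0⊕0⊕0 = 1
s4 (pos 4,5,6,7,12,13,14,15): 1⊕0⊕1⊕1⊕0⊕0⊕0⊕0 = 1
s8 (pos 8,9,10,11,12,13,14,15): 0⊕0⊕1⊕0⊕0⊕0⊕0⊕0 = 1
Syndrome s8…s1 = 1111 → error at position 15.
Flip position 15: 000101100100000 → 000101100100001
Read data bits from positions 3,5,6,7,9,10,11,12,13,14,15: 00110100001

00110100001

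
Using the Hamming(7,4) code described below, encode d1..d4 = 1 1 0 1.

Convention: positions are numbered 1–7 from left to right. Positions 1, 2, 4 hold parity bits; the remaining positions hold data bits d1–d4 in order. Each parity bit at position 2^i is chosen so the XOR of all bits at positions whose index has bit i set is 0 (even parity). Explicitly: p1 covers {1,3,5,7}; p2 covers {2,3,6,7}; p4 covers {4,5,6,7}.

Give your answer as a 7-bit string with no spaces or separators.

Place data at non-parity positions: p1 p2 1 p4 1 0 1
p1 (pos 1,3,5,7): XOR of data positions = 1⊕1⊕1 = 1
p2 (pos 2,3,6,7): XOR of data positions = 1⊕0⊕1 = 0
p4 (pos 4,5,6,7): XOR of data positions = 1⊕0⊕1 = 0
Codeword: 1010101

1010101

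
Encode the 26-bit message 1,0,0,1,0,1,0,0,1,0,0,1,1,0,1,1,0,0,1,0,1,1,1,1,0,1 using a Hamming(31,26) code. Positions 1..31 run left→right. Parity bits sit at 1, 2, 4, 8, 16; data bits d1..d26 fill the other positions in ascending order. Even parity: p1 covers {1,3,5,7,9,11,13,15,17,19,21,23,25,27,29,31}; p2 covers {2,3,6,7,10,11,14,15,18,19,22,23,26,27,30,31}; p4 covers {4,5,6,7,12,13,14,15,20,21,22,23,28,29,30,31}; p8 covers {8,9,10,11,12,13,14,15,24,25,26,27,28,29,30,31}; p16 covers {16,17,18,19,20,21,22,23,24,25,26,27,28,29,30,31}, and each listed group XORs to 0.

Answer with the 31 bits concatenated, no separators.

Place data at non-parity positions: p1 p2 1 p4 0 0 1 p8 0 1 0 0 1 0 0 p16 1 1 0 1 1 0 0 1 0 1 1 1 1 0 1
p1 (pos 1,3,5,7,9,11,13,15,17,19,21,23,25,27,29,31): XOR of data positions = 1⊕0⊕1⊕0⊕0⊕1⊕0⊕1⊕0⊕1⊕0⊕0⊕1⊕1⊕1 = 0
p2 (pos 2,3,6,7,10,11,14,15,18,19,22,23,26,27,30,31): XOR of data positions = 1⊕0⊕1⊕1⊕0⊕0⊕0⊕1⊕0⊕0⊕0⊕1⊕1⊕0⊕1 = 1
p4 (pos 4,5,6,7,12,13,14,15,20,21,22,23,28,29,30,31): XOR of data positions = 0⊕0⊕1⊕0⊕1⊕0⊕0⊕1⊕1⊕0⊕0⊕1⊕1⊕0⊕1 = 1
p8 (pos 8,9,10,11,12,13,14,15,24,25,26,27,28,29,30,31): XOR of data positions = 0⊕1⊕0⊕0⊕1⊕0⊕0⊕1⊕0⊕1⊕1⊕1⊕1⊕0⊕1 = 0
p16 (pos 16,17,18,19,20,21,22,23,24,25,26,27,28,29,30,31): XOR of data positions = 1⊕1⊕0⊕1⊕1⊕0⊕0⊕1⊕0⊕1⊕1⊕1⊕1⊕0⊕1 = 0
Codeword: 0111001001001000110110010111101

0111001001001000110110010111101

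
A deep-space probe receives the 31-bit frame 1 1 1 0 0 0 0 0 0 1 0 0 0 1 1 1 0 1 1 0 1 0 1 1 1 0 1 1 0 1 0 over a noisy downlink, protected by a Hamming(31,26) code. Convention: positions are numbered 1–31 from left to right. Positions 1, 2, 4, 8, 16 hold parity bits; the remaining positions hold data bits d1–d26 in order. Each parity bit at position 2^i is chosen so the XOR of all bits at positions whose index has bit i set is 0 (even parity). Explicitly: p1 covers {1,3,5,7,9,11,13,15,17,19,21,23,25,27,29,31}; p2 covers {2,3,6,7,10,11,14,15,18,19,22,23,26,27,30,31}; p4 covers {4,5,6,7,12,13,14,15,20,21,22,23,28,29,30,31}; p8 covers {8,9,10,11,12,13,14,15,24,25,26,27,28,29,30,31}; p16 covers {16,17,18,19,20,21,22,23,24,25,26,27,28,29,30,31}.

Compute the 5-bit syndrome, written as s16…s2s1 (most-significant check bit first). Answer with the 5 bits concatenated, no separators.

00000

s1 (pos 1,3,5,7,9,11,13,15,17,19,21,23,25,27,29,31): 1⊕1⊕0⊕0⊕0⊕0⊕0⊕1⊕0⊕1⊕1⊕1⊕1⊕1⊕0⊕0 = 0
s2 (pos 2,3,6,7,10,11,14,15,18,19,22,23,26,27,30,31): 1⊕1⊕0⊕0⊕1⊕0⊕1⊕1⊕1⊕1⊕0⊕1⊕0⊕1⊕1⊕0 = 0
s4 (pos 4,5,6,7,12,13,14,15,20,21,22,23,28,29,30,31): 0⊕0⊕0⊕0⊕0⊕0⊕1⊕1⊕0⊕1⊕0⊕1⊕1⊕0⊕1⊕0 = 0
s8 (pos 8,9,10,11,12,13,14,15,24,25,26,27,28,29,30,31): 0⊕0⊕1⊕0⊕0⊕0⊕1⊕1⊕1⊕1⊕0⊕1⊕1⊕0⊕1⊕0 = 0
s16 (pos 16,17,18,19,20,21,22,23,24,25,26,27,28,29,30,31): 1⊕0⊕1⊕1⊕0⊕1⊕0⊕1⊕1⊕1⊕0⊕1⊕1⊕0⊕1⊕0 = 0
Syndrome s16…s1 = 00000 → no error.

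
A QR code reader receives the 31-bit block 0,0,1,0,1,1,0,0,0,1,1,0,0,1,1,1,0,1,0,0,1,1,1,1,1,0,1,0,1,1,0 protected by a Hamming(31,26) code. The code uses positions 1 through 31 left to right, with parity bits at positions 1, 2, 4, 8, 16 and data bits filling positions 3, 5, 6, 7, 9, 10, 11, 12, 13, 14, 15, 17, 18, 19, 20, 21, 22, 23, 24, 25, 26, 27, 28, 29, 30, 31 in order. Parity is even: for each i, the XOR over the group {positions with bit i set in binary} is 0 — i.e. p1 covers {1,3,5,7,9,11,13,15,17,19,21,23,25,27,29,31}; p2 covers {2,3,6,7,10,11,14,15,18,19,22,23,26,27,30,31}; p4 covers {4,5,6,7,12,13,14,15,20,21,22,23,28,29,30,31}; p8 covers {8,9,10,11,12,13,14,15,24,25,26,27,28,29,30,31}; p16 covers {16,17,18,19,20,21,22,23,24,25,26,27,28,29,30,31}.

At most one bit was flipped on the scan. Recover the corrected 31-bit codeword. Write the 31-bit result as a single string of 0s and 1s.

s1 (pos 1,3,5,7,9,11,13,15,17,19,21,23,25,27,29,31): 0⊕1⊕1⊕0⊕0⊕1⊕0⊕1⊕0⊕0⊕1⊕1⊕1⊕1⊕1⊕0 = 1
s2 (pos 2,3,6,7,10,11,14,15,18,19,22,23,26,27,30,31): 0⊕1⊕1⊕0⊕1⊕1⊕1⊕1⊕1⊕0⊕1⊕1⊕0⊕1⊕1⊕0 = 1
s4 (pos 4,5,6,7,12,13,14,15,20,21,22,23,28,29,30,31): 0⊕1⊕1⊕0⊕0⊕0⊕1⊕1⊕0⊕1⊕1⊕1⊕0⊕1⊕1⊕0 = 1
s8 (pos 8,9,10,11,12,13,14,15,24,25,26,27,28,29,30,31): 0⊕0⊕1⊕1⊕0⊕0⊕1⊕1⊕1⊕1⊕0⊕1⊕0⊕1⊕1⊕0 = 1
s16 (pos 16,17,18,19,20,21,22,23,24,25,26,27,28,29,30,31): 1⊕0⊕1⊕0⊕0⊕1⊕1⊕1⊕1⊕1⊕0⊕1⊕0⊕1⊕1⊕0 = 0
Syndrome s16…s1 = 01111 → error at position 15.
Flip position 15: 0010110001100111010011111010110 → 0010110001100101010011111010110

0010110001100101010011111010110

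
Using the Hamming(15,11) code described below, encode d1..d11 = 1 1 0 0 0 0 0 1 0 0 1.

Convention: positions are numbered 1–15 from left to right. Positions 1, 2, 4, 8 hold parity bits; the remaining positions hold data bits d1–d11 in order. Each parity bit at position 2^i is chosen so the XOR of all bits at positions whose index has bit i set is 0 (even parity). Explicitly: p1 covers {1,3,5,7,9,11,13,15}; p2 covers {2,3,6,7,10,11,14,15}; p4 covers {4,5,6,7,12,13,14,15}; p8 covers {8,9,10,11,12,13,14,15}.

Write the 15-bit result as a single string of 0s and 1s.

101110000001001

Place data at non-parity positions: p1 p2 1 p4 1 0 0 p8 0 0 0 1 0 0 1
p1 (pos 1,3,5,7,9,11,13,15): XOR of data positions = 1⊕1⊕0⊕0⊕0⊕0⊕1 = 1
p2 (pos 2,3,6,7,10,11,14,15): XOR of data positions = 1⊕0⊕0⊕0⊕0⊕0⊕1 = 0
p4 (pos 4,5,6,7,12,13,14,15): XOR of data positions = 1⊕0⊕0⊕1⊕0⊕0⊕1 = 1
p8 (pos 8,9,10,11,12,13,14,15): XOR of data positions = 0⊕0⊕0⊕1⊕0⊕0⊕1 = 0
Codeword: 101110000001001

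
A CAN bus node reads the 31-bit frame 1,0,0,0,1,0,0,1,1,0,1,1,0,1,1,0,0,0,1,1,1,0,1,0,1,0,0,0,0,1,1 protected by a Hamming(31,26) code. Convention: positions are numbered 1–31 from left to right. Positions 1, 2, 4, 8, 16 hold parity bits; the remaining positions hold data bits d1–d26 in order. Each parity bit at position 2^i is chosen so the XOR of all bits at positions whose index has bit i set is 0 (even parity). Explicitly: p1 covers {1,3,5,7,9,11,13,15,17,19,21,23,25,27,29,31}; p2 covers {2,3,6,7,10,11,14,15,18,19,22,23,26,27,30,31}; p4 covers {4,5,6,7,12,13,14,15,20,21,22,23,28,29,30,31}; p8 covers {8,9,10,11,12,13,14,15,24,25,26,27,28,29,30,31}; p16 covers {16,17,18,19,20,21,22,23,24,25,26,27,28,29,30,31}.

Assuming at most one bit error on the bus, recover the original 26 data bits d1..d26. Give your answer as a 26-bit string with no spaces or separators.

01001011011001110101000001

s1 (pos 1,3,5,7,9,11,13,15,17,19,21,23,25,27,29,31): 1⊕0⊕1⊕0⊕1⊕1⊕0⊕1⊕0⊕1⊕1⊕1⊕1⊕0⊕0⊕1 = 0
s2 (pos 2,3,6,7,10,11,14,15,18,19,22,23,26,27,30,31): 0⊕0⊕0⊕0⊕0⊕1⊕1⊕1⊕0⊕1⊕0⊕1⊕0⊕0⊕1⊕1 = 1
s4 (pos 4,5,6,7,12,13,14,15,20,21,22,23,28,29,30,31): 0⊕1⊕0⊕0⊕1⊕0⊕1⊕1⊕1⊕1⊕0⊕1⊕0⊕0⊕1⊕1 = 1
s8 (pos 8,9,10,11,12,13,14,15,24,25,26,27,28,29,30,31): 1⊕1⊕0⊕1⊕1⊕0⊕1⊕1⊕0⊕1⊕0⊕0⊕0⊕0⊕1⊕1 = 1
s16 (pos 16,17,18,19,20,21,22,23,24,25,26,27,28,29,30,31): 0⊕0⊕0⊕1⊕1⊕1⊕0⊕1⊕0⊕1⊕0⊕0⊕0⊕0⊕1⊕1 = 1
Syndrome s16…s1 = 11110 → error at position 30.
Flip position 30: 1000100110110110001110101000011 → 1000100110110110001110101000001
Read data bits from positions 3,5,6,7,9,10,11,12,13,14,15,17,18,19,20,21,22,23,24,25,26,27,28,29,30,31: 01001011011001110101000001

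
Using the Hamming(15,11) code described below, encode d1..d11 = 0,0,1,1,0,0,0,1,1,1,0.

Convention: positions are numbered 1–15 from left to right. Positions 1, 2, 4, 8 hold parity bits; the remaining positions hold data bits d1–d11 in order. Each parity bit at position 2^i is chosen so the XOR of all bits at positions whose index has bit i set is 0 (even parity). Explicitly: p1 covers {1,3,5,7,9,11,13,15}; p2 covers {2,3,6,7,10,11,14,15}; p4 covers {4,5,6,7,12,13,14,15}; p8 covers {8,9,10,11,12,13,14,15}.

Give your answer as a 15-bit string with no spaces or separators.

Place data at non-parity positions: p1 p2 0 p4 0 1 1 p8 0 0 0 1 1 1 0
p1 (pos 1,3,5,7,9,11,13,15): XOR of data positions = 0⊕0⊕1⊕0⊕0⊕1⊕0 = 0
p2 (pos 2,3,6,7,10,11,14,15): XOR of data positions = 0⊕1⊕1⊕0⊕0⊕1⊕0 = 1
p4 (pos 4,5,6,7,12,13,14,15): XOR of data positions = 0⊕1⊕1⊕1⊕1⊕1⊕0 = 1
p8 (pos 8,9,10,11,12,13,14,15): XOR of data positions = 0⊕0⊕0⊕1⊕1⊕1⊕0 = 1
Codeword: 010101110001110

010101110001110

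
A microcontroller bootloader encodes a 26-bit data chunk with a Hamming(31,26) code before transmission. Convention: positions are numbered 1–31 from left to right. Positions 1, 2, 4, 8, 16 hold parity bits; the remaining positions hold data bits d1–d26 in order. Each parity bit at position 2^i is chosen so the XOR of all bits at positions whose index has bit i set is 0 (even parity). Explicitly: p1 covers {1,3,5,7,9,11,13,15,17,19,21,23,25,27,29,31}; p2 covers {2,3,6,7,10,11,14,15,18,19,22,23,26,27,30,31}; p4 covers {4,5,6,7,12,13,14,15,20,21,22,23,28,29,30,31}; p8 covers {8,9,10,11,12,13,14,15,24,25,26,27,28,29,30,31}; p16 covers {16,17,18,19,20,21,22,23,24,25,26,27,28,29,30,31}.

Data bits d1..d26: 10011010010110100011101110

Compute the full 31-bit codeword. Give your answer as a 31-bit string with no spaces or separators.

1110001110100101110100011101110

Place data at non-parity positions: p1 p2 1 p4 0 0 1 p8 1 0 1 0 0 1 0 p16 1 1 0 1 0 0 0 1 1 1 0 1 1 1 0
p1 (pos 1,3,5,7,9,11,13,15,17,19,21,23,25,27,29,31): XOR of data positions = 1⊕0⊕1⊕1⊕1⊕0⊕0⊕1⊕0⊕0⊕0⊕1⊕0⊕1⊕0 = 1
p2 (pos 2,3,6,7,10,11,14,15,18,19,22,23,26,27,30,31): XOR of data positions = 1⊕0⊕1⊕0⊕1⊕1⊕0⊕1⊕0⊕0⊕0⊕1⊕0⊕1⊕0 = 1
p4 (pos 4,5,6,7,12,13,14,15,20,21,22,23,28,29,30,31): XOR of data positions = 0⊕0⊕1⊕0⊕0⊕1⊕0⊕1⊕0⊕0⊕0⊕1⊕1⊕1⊕0 = 0
p8 (pos 8,9,10,11,12,13,14,15,24,25,26,27,28,29,30,31): XOR of data positions = 1⊕0⊕1⊕0⊕0⊕1⊕0⊕1⊕1⊕1⊕0⊕1⊕1⊕1⊕0 = 1
p16 (pos 16,17,18,19,20,21,22,23,24,25,26,27,28,29,30,31): XOR of data positions = 1⊕1⊕0⊕1⊕0⊕0⊕0⊕1⊕1⊕1⊕0⊕1⊕1⊕1⊕0 = 1
Codeword: 1110001110100101110100011101110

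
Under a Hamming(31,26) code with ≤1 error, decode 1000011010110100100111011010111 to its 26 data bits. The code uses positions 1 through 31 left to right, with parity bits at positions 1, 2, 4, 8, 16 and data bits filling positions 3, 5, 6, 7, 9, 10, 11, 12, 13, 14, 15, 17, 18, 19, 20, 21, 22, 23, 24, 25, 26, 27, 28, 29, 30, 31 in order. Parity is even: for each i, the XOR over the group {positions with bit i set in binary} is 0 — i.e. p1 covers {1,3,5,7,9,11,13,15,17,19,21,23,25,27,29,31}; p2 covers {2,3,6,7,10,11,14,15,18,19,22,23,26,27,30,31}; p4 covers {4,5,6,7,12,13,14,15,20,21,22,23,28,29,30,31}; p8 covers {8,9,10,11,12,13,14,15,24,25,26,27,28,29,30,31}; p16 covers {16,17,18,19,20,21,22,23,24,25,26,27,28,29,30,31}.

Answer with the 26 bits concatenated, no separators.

s1 (pos 1,3,5,7,9,11,13,15,17,19,21,23,25,27,29,31): 1⊕0⊕0⊕1⊕1⊕1⊕0⊕0⊕1⊕0⊕1⊕0⊕1⊕1⊕1⊕1 = 0
s2 (pos 2,3,6,7,10,11,14,15,18,19,22,23,26,27,30,31): 0⊕0⊕1⊕1⊕0⊕1⊕1⊕0⊕0⊕0⊕1⊕0⊕0⊕1⊕1⊕1 = 0
s4 (pos 4,5,6,7,12,13,14,15,20,21,22,23,28,29,30,31): 0⊕0⊕1⊕1⊕1⊕0⊕1⊕0⊕1⊕1⊕1⊕0⊕0⊕1⊕1⊕1 = 0
s8 (pos 8,9,10,11,12,13,14,15,24,25,26,27,28,29,30,31): 0⊕1⊕0⊕1⊕1⊕0⊕1⊕0⊕1⊕1⊕0⊕1⊕0⊕1⊕1⊕1 = 0
s16 (pos 16,17,18,19,20,21,22,23,24,25,26,27,28,29,30,31): 0⊕1⊕0⊕0⊕1⊕1⊕1⊕0⊕1⊕1⊕0⊕1⊕0⊕1⊕1⊕1 = 0
Syndrome s16…s1 = 00000 → no error.
Read data bits from positions 3,5,6,7,9,10,11,12,13,14,15,17,18,19,20,21,22,23,24,25,26,27,28,29,30,31: 00111011010100111011010111

00111011010100111011010111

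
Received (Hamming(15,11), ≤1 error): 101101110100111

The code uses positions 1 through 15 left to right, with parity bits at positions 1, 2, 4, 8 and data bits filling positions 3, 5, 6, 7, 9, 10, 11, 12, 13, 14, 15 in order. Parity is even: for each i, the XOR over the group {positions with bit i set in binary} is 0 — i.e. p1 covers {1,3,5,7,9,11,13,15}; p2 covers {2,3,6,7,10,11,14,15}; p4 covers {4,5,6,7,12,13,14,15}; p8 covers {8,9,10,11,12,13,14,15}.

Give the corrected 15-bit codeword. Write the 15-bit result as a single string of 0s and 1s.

s1 (pos 1,3,5,7,9,11,13,15): 1⊕1⊕0⊕1⊕0⊕0⊕1⊕1 = 1
s2 (pos 2,3,6,7,10,11,14,15): 0⊕1⊕1⊕1⊕1⊕0⊕1⊕1 = 0
s4 (pos 4,5,6,7,12,13,14,15): 1⊕0⊕1⊕1⊕0⊕1⊕1⊕1 = 0
s8 (pos 8,9,10,11,12,13,14,15): 1⊕0⊕1⊕0⊕0⊕1⊕1⊕1 = 1
Syndrome s8…s1 = 1001 → error at position 9.
Flip position 9: 101101110100111 → 101101111100111

101101111100111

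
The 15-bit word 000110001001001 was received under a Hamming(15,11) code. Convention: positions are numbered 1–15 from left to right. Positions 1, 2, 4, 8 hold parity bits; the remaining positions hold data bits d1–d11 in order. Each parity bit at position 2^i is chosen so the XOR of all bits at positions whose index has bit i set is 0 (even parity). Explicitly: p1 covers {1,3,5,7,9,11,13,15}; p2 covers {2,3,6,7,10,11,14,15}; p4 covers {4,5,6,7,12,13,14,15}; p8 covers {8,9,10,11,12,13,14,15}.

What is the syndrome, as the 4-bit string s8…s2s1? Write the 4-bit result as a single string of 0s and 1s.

s1 (pos 1,3,5,7,9,11,13,15): 0⊕0⊕1⊕0⊕1⊕0⊕0⊕1 = 1
s2 (pos 2,3,6,7,10,11,14,15): 0⊕0⊕0⊕0⊕0⊕0⊕0⊕1 = 1
s4 (pos 4,5,6,7,12,13,14,15): 1⊕1⊕0⊕0⊕1⊕0⊕0⊕1 = 0
s8 (pos 8,9,10,11,12,13,14,15): 0⊕1⊕0⊕0⊕1⊕0⊕0⊕1 = 1
Syndrome s8…s1 = 1011 → error at position 11.

1011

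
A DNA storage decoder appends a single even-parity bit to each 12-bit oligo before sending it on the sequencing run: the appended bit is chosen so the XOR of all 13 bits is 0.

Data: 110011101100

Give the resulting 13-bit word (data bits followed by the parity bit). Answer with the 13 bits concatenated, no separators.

XOR of the 12 data bits: 1⊕1⊕0⊕0⊕1⊕1⊕1⊕0⊕1⊕1⊕0⊕0 = 1
Parity bit = 1 (so all 13 bits XOR to 0).

1100111011001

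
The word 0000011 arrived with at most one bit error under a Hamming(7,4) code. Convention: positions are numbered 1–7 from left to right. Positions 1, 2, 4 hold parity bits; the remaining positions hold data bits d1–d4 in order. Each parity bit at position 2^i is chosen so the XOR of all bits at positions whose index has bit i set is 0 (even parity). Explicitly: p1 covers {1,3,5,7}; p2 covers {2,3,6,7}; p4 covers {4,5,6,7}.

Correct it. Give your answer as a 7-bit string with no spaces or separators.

1000011

s1 (pos 1,3,5,7): 0⊕0⊕0⊕1 = 1
s2 (pos 2,3,6,7): 0⊕0⊕1⊕1 = 0
s4 (pos 4,5,6,7): 0⊕0⊕1⊕1 = 0
Syndrome s4…s1 = 001 → error at position 1.
Flip position 1: 0000011 → 1000011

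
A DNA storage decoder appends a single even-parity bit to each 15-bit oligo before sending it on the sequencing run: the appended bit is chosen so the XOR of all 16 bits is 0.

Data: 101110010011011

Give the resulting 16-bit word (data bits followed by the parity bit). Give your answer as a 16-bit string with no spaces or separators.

XOR of the 15 data bits: 1⊕0⊕1⊕1⊕1⊕0⊕0⊕1⊕0⊕0⊕1⊕1⊕0⊕1⊕1 = 1
Parity bit = 1 (so all 16 bits XOR to 0).

1011100100110111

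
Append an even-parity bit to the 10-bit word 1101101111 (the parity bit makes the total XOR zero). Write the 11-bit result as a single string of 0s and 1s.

XOR of the 10 data bits: 1⊕1⊕0⊕1⊕1⊕0⊕1⊕1⊕1⊕1 = 0
Parity bit = 0 (so all 11 bits XOR to 0).

11011011110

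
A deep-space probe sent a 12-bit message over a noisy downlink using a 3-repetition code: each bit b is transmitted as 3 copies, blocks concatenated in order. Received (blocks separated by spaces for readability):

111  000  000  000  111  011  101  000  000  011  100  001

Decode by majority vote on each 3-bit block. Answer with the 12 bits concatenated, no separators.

Block 1 (111): 3 ones → 1
Block 2 (000): 0 ones → 0
Block 3 (000): 0 ones → 0
Block 4 (000): 0 ones → 0
Block 5 (111): 3 ones → 1
Block 6 (011): 2 ones → 1
Block 7 (101): 2 ones → 1
Block 8 (000): 0 ones → 0
Block 9 (000): 0 ones → 0
Block 10 (011): 2 ones → 1
Block 11 (100): 1 one → 0
Block 12 (001): 1 one → 0

100011100100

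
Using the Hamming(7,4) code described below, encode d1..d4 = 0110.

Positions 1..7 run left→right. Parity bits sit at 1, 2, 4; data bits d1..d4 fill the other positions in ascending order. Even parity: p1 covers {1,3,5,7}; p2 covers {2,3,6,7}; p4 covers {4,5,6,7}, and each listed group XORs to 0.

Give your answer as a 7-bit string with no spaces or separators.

Place data at non-parity positions: p1 p2 0 p4 1 1 0
p1 (pos 1,3,5,7): XOR of data positions = 0⊕1⊕0 = 1
p2 (pos 2,3,6,7): XOR of data positions = 0⊕1⊕0 = 1
p4 (pos 4,5,6,7): XOR of data positions = 1⊕1⊕0 = 0
Codeword: 1100110

1100110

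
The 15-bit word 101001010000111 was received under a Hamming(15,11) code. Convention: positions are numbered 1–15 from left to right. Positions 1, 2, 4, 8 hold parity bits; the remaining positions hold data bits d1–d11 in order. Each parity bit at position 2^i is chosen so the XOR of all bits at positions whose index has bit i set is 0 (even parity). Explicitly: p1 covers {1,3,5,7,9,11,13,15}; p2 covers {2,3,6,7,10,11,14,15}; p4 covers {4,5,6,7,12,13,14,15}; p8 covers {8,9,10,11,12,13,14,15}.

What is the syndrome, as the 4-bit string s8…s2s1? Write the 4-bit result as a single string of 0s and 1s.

s1 (pos 1,3,5,7,9,11,13,15): 1⊕1⊕0⊕0⊕0⊕0⊕1⊕1 = 0
s2 (pos 2,3,6,7,10,11,14,15): 0⊕1⊕1⊕0⊕0⊕0⊕1⊕1 = 0
s4 (pos 4,5,6,7,12,13,14,15): 0⊕0⊕1⊕0⊕0⊕1⊕1⊕1 = 0
s8 (pos 8,9,10,11,12,13,14,15): 1⊕0⊕0⊕0⊕0⊕1⊕1⊕1 = 0
Syndrome s8…s1 = 0000 → no error.

0000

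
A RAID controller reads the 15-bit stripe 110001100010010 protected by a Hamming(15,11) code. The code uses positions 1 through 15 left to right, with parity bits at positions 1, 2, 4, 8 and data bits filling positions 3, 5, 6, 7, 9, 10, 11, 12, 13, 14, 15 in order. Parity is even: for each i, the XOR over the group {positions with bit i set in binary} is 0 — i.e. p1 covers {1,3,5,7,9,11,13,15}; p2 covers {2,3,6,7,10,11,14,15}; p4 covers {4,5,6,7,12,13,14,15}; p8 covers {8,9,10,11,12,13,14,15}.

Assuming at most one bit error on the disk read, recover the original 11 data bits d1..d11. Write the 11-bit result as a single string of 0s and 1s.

00100010010

s1 (pos 1,3,5,7,9,11,13,15): 1⊕0⊕0⊕1⊕0⊕1⊕0⊕0 = 1
s2 (pos 2,3,6,7,10,11,14,15): 1⊕0⊕1⊕1⊕0⊕1⊕1⊕0 = 1
s4 (pos 4,5,6,7,12,13,14,15): 0⊕0⊕1⊕1⊕0⊕0⊕1⊕0 = 1
s8 (pos 8,9,10,11,12,13,14,15): 0⊕0⊕0⊕1⊕0⊕0⊕1⊕0 = 0
Syndrome s8…s1 = 0111 → error at position 7.
Flip position 7: 110001100010010 → 110001000010010
Read data bits from positions 3,5,6,7,9,10,11,12,13,14,15: 00100010010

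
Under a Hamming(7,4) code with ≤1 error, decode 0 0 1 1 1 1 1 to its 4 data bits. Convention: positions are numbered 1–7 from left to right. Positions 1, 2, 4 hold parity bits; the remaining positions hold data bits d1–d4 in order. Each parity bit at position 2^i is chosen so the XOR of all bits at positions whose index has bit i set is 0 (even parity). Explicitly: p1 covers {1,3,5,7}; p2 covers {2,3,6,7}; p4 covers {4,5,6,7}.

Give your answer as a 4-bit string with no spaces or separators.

s1 (pos 1,3,5,7): 0⊕1⊕1⊕1 = 1
s2 (pos 2,3,6,7): 0⊕1⊕1⊕1 = 1
s4 (pos 4,5,6,7): 1⊕1⊕1⊕1 = 0
Syndrome s4…s1 = 011 → error at position 3.
Flip position 3: 0011111 → 0001111
Read data bits from positions 3,5,6,7: 0111

0111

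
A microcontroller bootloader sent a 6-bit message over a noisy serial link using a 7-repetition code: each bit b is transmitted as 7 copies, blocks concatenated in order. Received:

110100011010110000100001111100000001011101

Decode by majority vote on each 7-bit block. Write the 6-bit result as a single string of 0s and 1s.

Block 1 (1101000): 3 ones → 0
Block 2 (1101011): 5 ones → 1
Block 3 (0000100): 1 one → 0
Block 4 (0011111): 5 ones → 1
Block 5 (0000000): 0 ones → 0
Block 6 (1011101): 5 ones → 1

010101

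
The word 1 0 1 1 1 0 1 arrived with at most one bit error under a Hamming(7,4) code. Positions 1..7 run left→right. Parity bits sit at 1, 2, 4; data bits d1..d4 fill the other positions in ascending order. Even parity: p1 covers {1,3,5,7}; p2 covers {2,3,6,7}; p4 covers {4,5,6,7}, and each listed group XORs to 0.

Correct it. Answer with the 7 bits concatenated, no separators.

1010101

s1 (pos 1,3,5,7): 1⊕1⊕1⊕1 = 0
s2 (pos 2,3,6,7): 0⊕1⊕0⊕1 = 0
s4 (pos 4,5,6,7): 1⊕1⊕0⊕1 = 1
Syndrome s4…s1 = 100 → error at position 4.
Flip position 4: 1011101 → 1010101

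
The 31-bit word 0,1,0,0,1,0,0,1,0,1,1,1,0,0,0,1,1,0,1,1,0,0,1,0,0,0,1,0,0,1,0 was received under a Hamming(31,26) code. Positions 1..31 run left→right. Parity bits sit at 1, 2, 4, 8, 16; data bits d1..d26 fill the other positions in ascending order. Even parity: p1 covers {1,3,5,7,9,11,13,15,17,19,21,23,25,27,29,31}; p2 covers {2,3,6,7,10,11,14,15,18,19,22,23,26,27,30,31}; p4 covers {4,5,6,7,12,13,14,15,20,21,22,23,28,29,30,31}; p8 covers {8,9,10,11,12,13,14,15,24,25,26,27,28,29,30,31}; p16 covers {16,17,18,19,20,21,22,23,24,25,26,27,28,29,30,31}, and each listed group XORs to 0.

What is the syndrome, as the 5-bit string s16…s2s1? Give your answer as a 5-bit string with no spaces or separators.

s1 (pos 1,3,5,7,9,11,13,15,17,19,21,23,25,27,29,31): 0⊕0⊕1⊕0⊕0⊕1⊕0⊕0⊕1⊕1⊕0⊕1⊕0⊕1⊕0⊕0 = 0
s2 (pos 2,3,6,7,10,11,14,15,18,19,22,23,26,27,30,31): 1⊕0⊕0⊕0⊕1⊕1⊕0⊕0⊕0⊕1⊕0⊕1⊕0⊕1⊕1⊕0 = 1
s4 (pos 4,5,6,7,12,13,14,15,20,21,22,23,28,29,30,31): 0⊕1⊕0⊕0⊕1⊕0⊕0⊕0⊕1⊕0⊕0⊕1⊕0⊕0⊕1⊕0 = 1
s8 (pos 8,9,10,11,12,13,14,15,24,25,26,27,28,29,30,31): 1⊕0⊕1⊕1⊕1⊕0⊕0⊕0⊕0⊕0⊕0⊕1⊕0⊕0⊕1⊕0 = 0
s16 (pos 16,17,18,19,20,21,22,23,24,25,26,27,28,29,30,31): 1⊕1⊕0⊕1⊕1⊕0⊕0⊕1⊕0⊕0⊕0⊕1⊕0⊕0⊕1⊕0 = 1
Syndrome s16…s1 = 10110 → error at position 22.

10110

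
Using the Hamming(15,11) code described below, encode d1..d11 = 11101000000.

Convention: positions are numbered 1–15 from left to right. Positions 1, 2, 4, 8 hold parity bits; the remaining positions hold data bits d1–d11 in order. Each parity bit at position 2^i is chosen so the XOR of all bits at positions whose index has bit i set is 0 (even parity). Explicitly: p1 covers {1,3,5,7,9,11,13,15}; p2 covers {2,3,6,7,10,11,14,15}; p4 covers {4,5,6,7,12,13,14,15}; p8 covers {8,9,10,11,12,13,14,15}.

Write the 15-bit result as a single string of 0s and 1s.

Place data at non-parity positions: p1 p2 1 p4 1 1 0 p8 1 0 0 0 0 0 0
p1 (pos 1,3,5,7,9,11,13,15): XOR of data positions = 1⊕1⊕0⊕1⊕0⊕0⊕0 = 1
p2 (pos 2,3,6,7,10,11,14,15): XOR of data positions = 1⊕1⊕0⊕0⊕0⊕0⊕0 = 0
p4 (pos 4,5,6,7,12,13,14,15): XOR of data positions = 1⊕1⊕0⊕0⊕0⊕0⊕0 = 0
p8 (pos 8,9,10,11,12,13,14,15): XOR of data positions = 1⊕0⊕0⊕0⊕0⊕0⊕0 = 1
Codeword: 101011011000000

101011011000000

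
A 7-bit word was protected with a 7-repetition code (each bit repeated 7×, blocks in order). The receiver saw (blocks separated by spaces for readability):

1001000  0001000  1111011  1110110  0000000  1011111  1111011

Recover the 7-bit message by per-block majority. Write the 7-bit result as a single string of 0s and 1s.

0011011

Block 1 (1001000): 2 ones → 0
Block 2 (0001000): 1 one → 0
Block 3 (1111011): 6 ones → 1
Block 4 (1110110): 5 ones → 1
Block 5 (0000000): 0 ones → 0
Block 6 (1011111): 6 ones → 1
Block 7 (1111011): 6 ones → 1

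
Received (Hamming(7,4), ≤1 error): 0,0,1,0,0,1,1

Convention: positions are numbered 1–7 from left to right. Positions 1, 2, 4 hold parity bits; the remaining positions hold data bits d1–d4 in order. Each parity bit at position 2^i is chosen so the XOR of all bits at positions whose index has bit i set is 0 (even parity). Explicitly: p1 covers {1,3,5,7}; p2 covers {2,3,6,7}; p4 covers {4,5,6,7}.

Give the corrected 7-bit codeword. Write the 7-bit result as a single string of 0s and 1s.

0110011

s1 (pos 1,3,5,7): 0⊕1⊕0⊕1 = 0
s2 (pos 2,3,6,7): 0⊕1⊕1⊕1 = 1
s4 (pos 4,5,6,7): 0⊕0⊕1⊕1 = 0
Syndrome s4…s1 = 010 → error at position 2.
Flip position 2: 0010011 → 0110011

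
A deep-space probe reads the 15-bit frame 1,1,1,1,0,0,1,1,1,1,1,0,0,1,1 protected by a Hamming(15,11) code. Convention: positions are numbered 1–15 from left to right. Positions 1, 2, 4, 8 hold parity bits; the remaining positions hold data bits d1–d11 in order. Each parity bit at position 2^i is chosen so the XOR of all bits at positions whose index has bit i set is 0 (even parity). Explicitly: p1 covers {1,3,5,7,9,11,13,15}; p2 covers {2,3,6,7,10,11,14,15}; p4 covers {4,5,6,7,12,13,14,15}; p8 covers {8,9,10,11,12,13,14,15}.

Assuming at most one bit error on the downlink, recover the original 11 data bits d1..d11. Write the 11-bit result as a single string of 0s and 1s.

s1 (pos 1,3,5,7,9,11,13,15): 1⊕1⊕0⊕1⊕1⊕1⊕0⊕1 = 0
s2 (pos 2,3,6,7,10,11,14,15): 1⊕1⊕0⊕1⊕1⊕1⊕1⊕1 = 1
s4 (pos 4,5,6,7,12,13,14,15): 1⊕0⊕0⊕1⊕0⊕0⊕1⊕1 = 0
s8 (pos 8,9,10,11,12,13,14,15): 1⊕1⊕1⊕1⊕0⊕0⊕1⊕1 = 0
Syndrome s8…s1 = 0010 → error at position 2.
Flip position 2: 111100111110011 → 101100111110011
Read data bits from positions 3,5,6,7,9,10,11,12,13,14,15: 10011110011

10011110011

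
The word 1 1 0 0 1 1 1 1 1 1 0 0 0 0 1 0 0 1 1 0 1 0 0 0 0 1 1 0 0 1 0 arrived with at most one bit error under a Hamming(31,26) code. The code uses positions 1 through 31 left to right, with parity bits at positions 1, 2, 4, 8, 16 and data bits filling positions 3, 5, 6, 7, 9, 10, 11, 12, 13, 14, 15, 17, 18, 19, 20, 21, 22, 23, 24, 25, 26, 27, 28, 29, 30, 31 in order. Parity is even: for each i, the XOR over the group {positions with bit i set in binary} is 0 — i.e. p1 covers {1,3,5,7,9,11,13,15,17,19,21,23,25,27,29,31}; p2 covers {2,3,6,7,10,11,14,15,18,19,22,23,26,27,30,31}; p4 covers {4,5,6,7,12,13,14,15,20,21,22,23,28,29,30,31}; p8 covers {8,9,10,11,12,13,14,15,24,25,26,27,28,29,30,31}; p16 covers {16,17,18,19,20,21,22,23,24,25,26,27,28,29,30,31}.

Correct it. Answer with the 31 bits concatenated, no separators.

s1 (pos 1,3,5,7,9,11,13,15,17,19,21,23,25,27,29,31): 1⊕0⊕1⊕1⊕1⊕0⊕0⊕1⊕0⊕1⊕1⊕0⊕0⊕1⊕0⊕0 = 0
s2 (pos 2,3,6,7,10,11,14,15,18,19,22,23,26,27,30,31): 1⊕0⊕1⊕1⊕1⊕0⊕0⊕1⊕1⊕1⊕0⊕0⊕1⊕1⊕1⊕0 = 0
s4 (pos 4,5,6,7,12,13,14,15,20,21,22,23,28,29,30,31): 0⊕1⊕1⊕1⊕0⊕0⊕0⊕1⊕0⊕1⊕0⊕0⊕0⊕0⊕1⊕0 = 0
s8 (pos 8,9,10,11,12,13,14,15,24,25,26,27,28,29,30,31): 1⊕1⊕1⊕0⊕0⊕0⊕0⊕1⊕0⊕0⊕1⊕1⊕0⊕0⊕1⊕0 = 1
s16 (pos 16,17,18,19,20,21,22,23,24,25,26,27,28,29,30,31): 0⊕0⊕1⊕1⊕0⊕1⊕0⊕0⊕0⊕0⊕1⊕1⊕0⊕0⊕1⊕0 = 0
Syndrome s16…s1 = 01000 → error at position 8.
Flip position 8: 1100111111000010011010000110010 → 1100111011000010011010000110010

1100111011000010011010000110010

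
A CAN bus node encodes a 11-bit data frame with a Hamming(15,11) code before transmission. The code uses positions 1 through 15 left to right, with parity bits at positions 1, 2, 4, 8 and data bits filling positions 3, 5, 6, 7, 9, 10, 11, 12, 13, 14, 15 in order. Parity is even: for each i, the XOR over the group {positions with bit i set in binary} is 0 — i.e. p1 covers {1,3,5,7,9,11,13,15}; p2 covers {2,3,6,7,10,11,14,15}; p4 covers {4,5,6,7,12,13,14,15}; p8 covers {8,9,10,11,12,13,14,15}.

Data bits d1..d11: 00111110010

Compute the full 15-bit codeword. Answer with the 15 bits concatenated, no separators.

110101101110010

Place data at non-parity positions: p1 p2 0 p4 0 1 1 p8 1 1 1 0 0 1 0
p1 (pos 1,3,5,7,9,11,13,15): XOR of data positions = 0⊕0⊕1⊕1⊕1⊕0⊕0 = 1
p2 (pos 2,3,6,7,10,11,14,15): XOR of data positions = 0⊕1⊕1⊕1⊕1⊕1⊕0 = 1
p4 (pos 4,5,6,7,12,13,14,15): XOR of data positions = 0⊕1⊕1⊕0⊕0⊕1⊕0 = 1
p8 (pos 8,9,10,11,12,13,14,15): XOR of data positions = 1⊕1⊕1⊕0⊕0⊕1⊕0 = 0
Codeword: 110101101110010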